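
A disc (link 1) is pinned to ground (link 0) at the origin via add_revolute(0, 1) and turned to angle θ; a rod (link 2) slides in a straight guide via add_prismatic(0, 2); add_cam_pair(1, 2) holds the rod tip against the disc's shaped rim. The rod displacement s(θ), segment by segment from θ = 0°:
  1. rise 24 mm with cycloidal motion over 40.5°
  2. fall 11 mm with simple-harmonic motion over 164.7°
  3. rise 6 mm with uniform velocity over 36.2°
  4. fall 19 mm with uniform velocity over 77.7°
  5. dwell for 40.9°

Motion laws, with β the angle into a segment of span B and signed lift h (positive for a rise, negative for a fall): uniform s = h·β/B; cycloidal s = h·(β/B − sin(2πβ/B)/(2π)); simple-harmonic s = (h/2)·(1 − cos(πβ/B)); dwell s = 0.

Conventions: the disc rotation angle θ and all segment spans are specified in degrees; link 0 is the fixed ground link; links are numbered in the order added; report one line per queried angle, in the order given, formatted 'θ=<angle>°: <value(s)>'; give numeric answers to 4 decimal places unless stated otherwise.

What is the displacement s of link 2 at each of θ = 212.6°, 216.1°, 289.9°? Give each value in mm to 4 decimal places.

segment 1 (0° to 40.5°, cycloidal, h = 24) is passed completely: s = 0.0000 + (24) = 24.0000
segment 2 (40.5° to 205.2°, simple-harmonic, h = -11) is passed completely: s = 24.0000 + (-11) = 13.0000
θ = 212.6° falls in segment 3 (205.2° to 241.4°, uniform, h = 6): β = 212.6 − 205.2 = 7.4°, B = 36.2°; Δs = 6·7.4/36.2 = 1.2265; s = 13.0000 + 1.2265 = 14.2265
θ = 216.1° falls in segment 3 (205.2° to 241.4°, uniform, h = 6): β = 216.1 − 205.2 = 10.9°, B = 36.2°; Δs = 6·10.9/36.2 = 1.8066; s = 13.0000 + 1.8066 = 14.8066
segment 3 (205.2° to 241.4°, uniform, h = 6) is passed completely: s = 13.0000 + (6) = 19.0000
θ = 289.9° falls in segment 4 (241.4° to 319.1°, uniform, h = -19): β = 289.9 − 241.4 = 48.5°, B = 77.7°; Δs = -19·48.5/77.7 = -11.8597; s = 19.0000 − 11.8597 = 7.1403

θ=212.6°: 14.2265
θ=216.1°: 14.8066
θ=289.9°: 7.1403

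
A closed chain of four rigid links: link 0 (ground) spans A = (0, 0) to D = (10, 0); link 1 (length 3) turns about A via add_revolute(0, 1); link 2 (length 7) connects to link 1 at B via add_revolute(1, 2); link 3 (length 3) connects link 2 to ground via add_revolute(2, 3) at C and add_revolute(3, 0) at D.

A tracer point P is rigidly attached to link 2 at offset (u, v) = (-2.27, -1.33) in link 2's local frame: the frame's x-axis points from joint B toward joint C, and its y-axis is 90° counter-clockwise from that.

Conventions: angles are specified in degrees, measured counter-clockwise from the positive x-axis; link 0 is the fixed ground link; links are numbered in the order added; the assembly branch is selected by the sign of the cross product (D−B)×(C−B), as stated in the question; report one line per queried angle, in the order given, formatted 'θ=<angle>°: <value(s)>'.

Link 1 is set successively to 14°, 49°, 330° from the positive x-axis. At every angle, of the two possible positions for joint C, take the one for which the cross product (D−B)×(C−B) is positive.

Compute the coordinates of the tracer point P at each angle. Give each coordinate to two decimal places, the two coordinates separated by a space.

A=(0,0), D=(10.00,0)
θ=14°: B = A + 3.00·(cos14°, sin14°) = (2.9109, 0.7258)
θ=14°: |BD| = 7.1262
θ=14°: circle(B,7.00) ∩ circle(D,3.00): a=6.3696, h=2.9030
θ=14°:   candidates: C₊=(9.5431,2.9650) cross=20.688; C₋=(8.9517,-2.8109) cross=-20.688
θ=14°:   branch + wants cross > 0 → take C=(9.5431,2.9650) (cross=20.688)
θ=14°: ex = (C−B)/|BC| = (0.9475,0.3199); ey = (-0.3199,0.9475)
θ=14°: P = B + -2.27·ex + -1.33·ey = (1.1856,-1.2605)
θ=49°: B = A + 3.00·(cos49°, sin49°) = (1.9682, 2.2641)
θ=49°: |BD| = 8.3448
θ=49°: circle(B,7.00) ∩ circle(D,3.00): a=6.5691, h=2.4180
θ=49°:   candidates: C₊=(8.9469,2.8091) cross=20.178; C₋=(7.6348,-1.8455) cross=-20.178
θ=49°:   branch + wants cross > 0 → take C=(8.9469,2.8091) (cross=20.178)
θ=49°: ex = (C−B)/|BC| = (0.9970,0.0779); ey = (-0.0779,0.9970)
θ=49°: P = B + -2.27·ex + -1.33·ey = (-0.1914,0.7614)
θ=330°: B = A + 3.00·(cos330°, sin330°) = (2.5981, -1.5000)
θ=330°: |BD| = 7.5524
θ=330°: circle(B,7.00) ∩ circle(D,3.00): a=6.4244, h=2.7799
θ=330°:   candidates: C₊=(8.3423,2.5004) cross=20.994; C₋=(9.4466,-2.9485) cross=-20.994
θ=330°:   branch + wants cross > 0 → take C=(8.3423,2.5004) (cross=20.994)
θ=330°: ex = (C−B)/|BC| = (0.8206,0.5715); ey = (-0.5715,0.8206)
θ=330°: P = B + -2.27·ex + -1.33·ey = (1.4954,-3.8887)

θ=14°: 1.19 -1.26
θ=49°: -0.19 0.76
θ=330°: 1.50 -3.89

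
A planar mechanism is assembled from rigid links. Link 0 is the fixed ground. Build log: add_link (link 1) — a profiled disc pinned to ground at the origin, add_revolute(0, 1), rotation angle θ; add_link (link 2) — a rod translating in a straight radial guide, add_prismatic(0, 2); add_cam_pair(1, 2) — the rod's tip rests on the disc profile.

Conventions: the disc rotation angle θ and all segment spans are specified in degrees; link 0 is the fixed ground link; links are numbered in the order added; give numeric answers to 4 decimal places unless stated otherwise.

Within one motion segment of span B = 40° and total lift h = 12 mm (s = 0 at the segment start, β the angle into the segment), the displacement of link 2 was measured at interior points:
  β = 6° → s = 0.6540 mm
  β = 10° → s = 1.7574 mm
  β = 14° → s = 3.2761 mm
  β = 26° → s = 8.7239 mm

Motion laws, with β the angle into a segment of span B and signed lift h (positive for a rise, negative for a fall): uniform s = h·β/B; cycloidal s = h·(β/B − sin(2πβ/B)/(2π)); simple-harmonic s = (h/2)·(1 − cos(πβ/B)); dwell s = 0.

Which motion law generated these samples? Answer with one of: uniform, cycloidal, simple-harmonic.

candidates at β/B = r: uniform s = h·r (linear in β); cycloidal s = h·(r − sin(2πr)/(2π)); simple-harmonic s = (h/2)(1 − cos(πr))
β=6°: printed 0.6540 | uniform 1.8000, cycloidal 0.2549, simple-harmonic 0.6540
β=10°: printed 1.7574 | uniform 3.0000, cycloidal 1.0901, simple-harmonic 1.7574
β=14°: printed 3.2761 | uniform 4.2000, cycloidal 2.6549, simple-harmonic 3.2761
β=26°: printed 8.7239 | uniform 7.8000, cycloidal 9.3451, simple-harmonic 8.7239
only one law matches every sample → simple-harmonic

simple-harmonic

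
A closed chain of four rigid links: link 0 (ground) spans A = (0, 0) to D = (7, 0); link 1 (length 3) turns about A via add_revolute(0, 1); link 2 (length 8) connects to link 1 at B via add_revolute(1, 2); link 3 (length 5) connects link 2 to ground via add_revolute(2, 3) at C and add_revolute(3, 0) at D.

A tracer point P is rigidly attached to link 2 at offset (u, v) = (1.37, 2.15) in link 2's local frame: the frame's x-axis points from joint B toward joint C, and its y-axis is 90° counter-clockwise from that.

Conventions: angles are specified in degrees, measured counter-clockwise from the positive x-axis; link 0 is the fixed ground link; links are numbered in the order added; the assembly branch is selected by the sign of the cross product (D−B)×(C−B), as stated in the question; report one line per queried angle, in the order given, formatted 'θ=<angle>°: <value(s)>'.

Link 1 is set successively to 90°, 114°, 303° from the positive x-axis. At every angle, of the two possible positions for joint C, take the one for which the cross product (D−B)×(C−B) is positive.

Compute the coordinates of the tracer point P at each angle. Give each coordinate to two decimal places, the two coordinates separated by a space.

A=(0,0), D=(7.00,0)
θ=90°: B = A + 3.00·(cos90°, sin90°) = (0.0000, 3.0000)
θ=90°: |BD| = 7.6158
θ=90°: circle(B,8.00) ∩ circle(D,5.00): a=6.3684, h=4.8419
θ=90°:   candidates: C₊=(7.7608,4.9418) cross=36.875; C₋=(3.9461,-3.9590) cross=-36.875
θ=90°:   branch + wants cross > 0 → take C=(7.7608,4.9418) (cross=36.875)
θ=90°: ex = (C−B)/|BC| = (0.9701,0.2427); ey = (-0.2427,0.9701)
θ=90°: P = B + 1.37·ex + 2.15·ey = (0.8072,5.4182)
θ=114°: B = A + 3.00·(cos114°, sin114°) = (-1.2202, 2.7406)
θ=114°: |BD| = 8.6650
θ=114°: circle(B,8.00) ∩ circle(D,5.00): a=6.5829, h=4.5459
θ=114°:   candidates: C₊=(6.4626,4.9710) cross=39.390; C₋=(3.5870,-3.6540) cross=-39.390
θ=114°:   branch + wants cross > 0 → take C=(6.4626,4.9710) (cross=39.390)
θ=114°: ex = (C−B)/|BC| = (0.9603,0.2788); ey = (-0.2788,0.9603)
θ=114°: P = B + 1.37·ex + 2.15·ey = (-0.5040,5.1873)
θ=303°: B = A + 3.00·(cos303°, sin303°) = (1.6339, -2.5160)
θ=303°: |BD| = 5.9266
θ=303°: circle(B,8.00) ∩ circle(D,5.00): a=6.2535, h=4.9893
θ=303°:   candidates: C₊=(5.1779,4.6562) cross=29.570; C₋=(9.4141,-4.3786) cross=-29.570
θ=303°:   branch + wants cross > 0 → take C=(5.1779,4.6562) (cross=29.570)
θ=303°: ex = (C−B)/|BC| = (0.4430,0.8965); ey = (-0.8965,0.4430)
θ=303°: P = B + 1.37·ex + 2.15·ey = (0.3133,-0.3353)

θ=90°: 0.81 5.42
θ=114°: -0.50 5.19
θ=303°: 0.31 -0.34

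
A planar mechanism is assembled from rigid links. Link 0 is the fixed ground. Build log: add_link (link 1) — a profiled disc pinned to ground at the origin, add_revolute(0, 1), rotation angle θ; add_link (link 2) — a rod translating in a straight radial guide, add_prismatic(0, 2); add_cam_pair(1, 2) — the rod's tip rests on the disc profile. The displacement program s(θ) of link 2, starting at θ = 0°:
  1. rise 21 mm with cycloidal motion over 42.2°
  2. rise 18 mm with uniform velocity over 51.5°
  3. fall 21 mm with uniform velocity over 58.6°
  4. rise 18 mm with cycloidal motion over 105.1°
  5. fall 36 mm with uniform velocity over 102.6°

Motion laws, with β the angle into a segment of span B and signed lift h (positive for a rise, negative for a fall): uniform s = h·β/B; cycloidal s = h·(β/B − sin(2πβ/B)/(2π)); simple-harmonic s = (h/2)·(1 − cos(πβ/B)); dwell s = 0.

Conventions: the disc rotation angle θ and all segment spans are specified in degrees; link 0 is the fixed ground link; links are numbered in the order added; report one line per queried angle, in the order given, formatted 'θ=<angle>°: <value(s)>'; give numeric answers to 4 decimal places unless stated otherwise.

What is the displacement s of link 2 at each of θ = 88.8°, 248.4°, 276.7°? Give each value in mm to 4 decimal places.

seg 1 [0°–42.2°] cycloidal, h=21: full span → s += 21 → s = 21.0000
seg 2 [42.2°–93.7°] uniform, h=18: θ=88.8° here. β=46.6, B=51.5. 18·46.6/51.5 = 16.2874 → s = 37.2874
seg 2 [42.2°–93.7°] uniform, h=18: full span → s += 18 → s = 39.0000
seg 3 [93.7°–152.3°] uniform, h=-21: full span → s += -21 → s = 18.0000
seg 4 [152.3°–257.4°] cycloidal, h=18: θ=248.4° here. β=96.1, B=105.1. 18·(0.9144 − sin(2π·0.9144)/(2π)) = 17.9267 → s = 35.9267
seg 4 [152.3°–257.4°] cycloidal, h=18: full span → s += 18 → s = 36.0000
seg 5 [257.4°–360°] uniform, h=-36: θ=276.7° here. β=19.3, B=102.6. -36·19.3/102.6 = -6.7719 → s = 29.2281

θ=88.8°: 37.2874
θ=248.4°: 35.9267
θ=276.7°: 29.2281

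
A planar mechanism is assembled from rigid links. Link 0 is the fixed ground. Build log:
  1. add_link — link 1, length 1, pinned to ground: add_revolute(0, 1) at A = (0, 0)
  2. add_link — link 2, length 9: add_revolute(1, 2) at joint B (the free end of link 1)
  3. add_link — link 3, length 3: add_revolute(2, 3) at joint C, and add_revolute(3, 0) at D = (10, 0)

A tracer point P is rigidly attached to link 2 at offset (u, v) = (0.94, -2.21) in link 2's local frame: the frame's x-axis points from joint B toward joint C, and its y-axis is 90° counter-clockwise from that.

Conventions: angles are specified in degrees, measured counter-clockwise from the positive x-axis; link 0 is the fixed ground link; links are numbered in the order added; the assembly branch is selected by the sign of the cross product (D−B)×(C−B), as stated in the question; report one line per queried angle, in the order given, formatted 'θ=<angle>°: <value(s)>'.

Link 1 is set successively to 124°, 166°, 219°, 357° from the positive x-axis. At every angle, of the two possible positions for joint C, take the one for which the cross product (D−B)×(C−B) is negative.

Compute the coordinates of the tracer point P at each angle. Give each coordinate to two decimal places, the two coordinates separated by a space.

A=(0,0), D=(10.00,0)
θ=124°: B = A + 1.00·(cos124°, sin124°) = (-0.5592, 0.8290)
θ=124°: |BD| = 10.5917
θ=124°: circle(B,9.00) ∩ circle(D,3.00): a=8.6947, h=2.3241
θ=124°:   candidates: C₊=(8.2908,2.4655) cross=24.616; C₋=(7.9270,-2.1685) cross=-24.616
θ=124°:   branch - wants cross < 0 → take C=(7.9270,-2.1685) (cross=-24.616)
θ=124°: ex = (C−B)/|BC| = (0.9429,-0.3331); ey = (0.3331,0.9429)
θ=124°: P = B + 0.94·ex + -2.21·ey = (-0.4089,-1.5679)
θ=166°: B = A + 1.00·(cos166°, sin166°) = (-0.9703, 0.2419)
θ=166°: |BD| = 10.9730
θ=166°: circle(B,9.00) ∩ circle(D,3.00): a=8.7673, h=2.0335
θ=166°:   candidates: C₊=(7.8397,2.0816) cross=22.313; C₋=(7.7500,-1.9843) cross=-22.313
θ=166°:   branch - wants cross < 0 → take C=(7.7500,-1.9843) (cross=-22.313)
θ=166°: ex = (C−B)/|BC| = (0.9689,-0.2474); ey = (0.2474,0.9689)
θ=166°: P = B + 0.94·ex + -2.21·ey = (-0.6062,-2.1319)
θ=219°: B = A + 1.00·(cos219°, sin219°) = (-0.7771, -0.6293)
θ=219°: |BD| = 10.7955
θ=219°: circle(B,9.00) ∩ circle(D,3.00): a=8.7325, h=2.1781
θ=219°:   candidates: C₊=(7.8135,2.0541) cross=23.513; C₋=(8.0674,-2.2946) cross=-23.513
θ=219°:   branch - wants cross < 0 → take C=(8.0674,-2.2946) (cross=-23.513)
θ=219°: ex = (C−B)/|BC| = (0.9827,-0.1850); ey = (0.1850,0.9827)
θ=219°: P = B + 0.94·ex + -2.21·ey = (-0.2623,-2.9751)
θ=357°: B = A + 1.00·(cos357°, sin357°) = (0.9986, -0.0523)
θ=357°: |BD| = 9.0015
θ=357°: circle(B,9.00) ∩ circle(D,3.00): a=8.5001, h=2.9578
θ=357°:   candidates: C₊=(9.4814,2.9548) cross=26.625; C₋=(9.5158,-2.9607) cross=-26.625
θ=357°:   branch - wants cross < 0 → take C=(9.5158,-2.9607) (cross=-26.625)
θ=357°: ex = (C−B)/|BC| = (0.9463,-0.3231); ey = (0.3231,0.9463)
θ=357°: P = B + 0.94·ex + -2.21·ey = (1.1740,-2.4475)

θ=124°: -0.41 -1.57
θ=166°: -0.61 -2.13
θ=219°: -0.26 -2.98
θ=357°: 1.17 -2.45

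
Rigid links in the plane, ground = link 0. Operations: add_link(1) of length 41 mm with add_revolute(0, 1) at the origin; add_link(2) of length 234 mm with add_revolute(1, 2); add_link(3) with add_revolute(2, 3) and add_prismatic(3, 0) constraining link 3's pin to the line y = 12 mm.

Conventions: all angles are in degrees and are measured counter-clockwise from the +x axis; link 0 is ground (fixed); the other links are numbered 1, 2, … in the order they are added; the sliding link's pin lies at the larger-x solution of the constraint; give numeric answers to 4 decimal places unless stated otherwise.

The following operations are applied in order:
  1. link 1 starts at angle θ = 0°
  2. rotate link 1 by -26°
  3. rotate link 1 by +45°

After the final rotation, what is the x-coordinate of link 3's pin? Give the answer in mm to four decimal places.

geometry: r = 41 mm, L = 234 mm, e = 12 mm; θ starts at 0°
rotate link 1 by -26°: θ ← 0° -26° = -26°
rotate link 1 by +45°: θ ← -26° +45° = 19°
crank pin P = (r cos θ, r sin θ) = (38.766262, 13.348294)
h = r sin θ − e = 13.348294 − 12 = 1.348294
x = r cos θ + √(L² − h²) = 38.766262 + 233.996116 = 272.762377

272.7624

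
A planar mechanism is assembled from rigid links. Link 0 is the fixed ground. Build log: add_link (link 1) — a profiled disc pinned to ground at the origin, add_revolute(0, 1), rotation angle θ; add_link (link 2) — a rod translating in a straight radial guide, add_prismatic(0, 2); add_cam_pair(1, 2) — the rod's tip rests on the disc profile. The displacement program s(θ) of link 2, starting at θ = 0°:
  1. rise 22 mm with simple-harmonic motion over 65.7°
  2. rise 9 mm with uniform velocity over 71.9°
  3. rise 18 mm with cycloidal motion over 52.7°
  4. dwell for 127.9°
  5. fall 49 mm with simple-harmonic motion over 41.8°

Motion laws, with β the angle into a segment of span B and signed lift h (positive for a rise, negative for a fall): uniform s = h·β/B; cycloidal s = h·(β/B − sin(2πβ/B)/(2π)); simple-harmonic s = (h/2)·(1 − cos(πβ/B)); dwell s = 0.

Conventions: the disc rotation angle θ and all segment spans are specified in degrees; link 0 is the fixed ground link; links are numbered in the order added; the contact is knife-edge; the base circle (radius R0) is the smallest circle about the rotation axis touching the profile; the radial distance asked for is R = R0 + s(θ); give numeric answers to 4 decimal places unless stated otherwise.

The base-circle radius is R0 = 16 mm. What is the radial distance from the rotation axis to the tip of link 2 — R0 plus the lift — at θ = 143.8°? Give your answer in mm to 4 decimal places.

seg 1 [0°–65.7°] simple-harmonic, h=22: full span → s += 22 → s = 22.0000
seg 2 [65.7°–137.6°] uniform, h=9: full span → s += 9 → s = 31.0000
seg 3 [137.6°–190.3°] cycloidal, h=18: θ=143.8° here. β=6.2, B=52.7. 18·(0.1176 − sin(2π·0.1176)/(2π)) = 0.1877 → s = 31.1877
R = R0 + s = 16 + 31.1877 = 47.1877

47.1877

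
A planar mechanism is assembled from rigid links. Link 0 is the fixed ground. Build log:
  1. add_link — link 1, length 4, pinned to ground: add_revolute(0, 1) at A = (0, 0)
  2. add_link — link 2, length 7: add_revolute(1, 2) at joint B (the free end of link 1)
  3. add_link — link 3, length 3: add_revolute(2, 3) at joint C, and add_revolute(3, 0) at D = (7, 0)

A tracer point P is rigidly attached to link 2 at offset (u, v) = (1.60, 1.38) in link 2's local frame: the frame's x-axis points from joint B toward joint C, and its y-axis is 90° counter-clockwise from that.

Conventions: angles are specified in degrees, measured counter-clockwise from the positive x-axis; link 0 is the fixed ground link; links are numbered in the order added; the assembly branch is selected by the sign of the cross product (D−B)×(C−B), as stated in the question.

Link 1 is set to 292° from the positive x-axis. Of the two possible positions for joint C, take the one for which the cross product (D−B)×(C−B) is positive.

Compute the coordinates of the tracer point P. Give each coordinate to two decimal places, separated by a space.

A=(0,0), D=(7.00,0)
B = A + 4.00·(cos292°, sin292°) = (1.4984, -3.7087)
|BD| = 6.6349
circle(B,7.00) ∩ circle(D,3.00): a=6.3318, h=2.9846
  candidates: C₊=(5.0803,2.3054) cross=19.803; C₋=(8.4170,-2.6443) cross=-19.803
  branch + wants cross > 0 → take C=(5.0803,2.3054) (cross=19.803)
ex = (C−B)/|BC| = (0.5117,0.8592); ey = (-0.8592,0.5117)
P = B + 1.60·ex + 1.38·ey = (1.1315,-1.6279)

1.13 -1.63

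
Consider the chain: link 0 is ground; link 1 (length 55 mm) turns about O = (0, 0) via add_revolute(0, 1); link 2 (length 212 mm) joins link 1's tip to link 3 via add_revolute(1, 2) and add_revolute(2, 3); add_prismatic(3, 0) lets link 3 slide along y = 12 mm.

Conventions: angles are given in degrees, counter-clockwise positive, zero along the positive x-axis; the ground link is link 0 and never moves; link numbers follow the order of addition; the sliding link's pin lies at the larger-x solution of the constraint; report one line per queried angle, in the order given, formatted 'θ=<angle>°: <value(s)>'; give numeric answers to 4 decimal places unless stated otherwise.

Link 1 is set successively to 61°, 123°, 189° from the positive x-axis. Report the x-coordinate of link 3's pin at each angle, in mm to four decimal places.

geometry: r = 55 mm, L = 212 mm, e = 12 mm
θ=61°: crank pin P = (r cos θ, r sin θ) = (26.664529, 48.104084)
θ=61°: h = r sin θ − e = 48.104084 − 12 = 36.104084
θ=61°: x = r cos θ + √(L² − h²) = 26.664529 + 208.903076 = 235.567605
θ=123°: crank pin P = (r cos θ, r sin θ) = (-29.955147, 46.126881)
θ=123°: h = r sin θ − e = 46.126881 − 12 = 34.126881
θ=123°: x = r cos θ + √(L² − h²) = -29.955147 + 209.235169 = 179.280022
θ=189°: crank pin P = (r cos θ, r sin θ) = (-54.322859, -8.603896)
θ=189°: h = r sin θ − e = -8.603896 − 12 = -20.603896
θ=189°: x = r cos θ + √(L² − h²) = -54.322859 + 210.996397 = 156.673538

θ=61°: 235.5676
θ=123°: 179.2800
θ=189°: 156.6735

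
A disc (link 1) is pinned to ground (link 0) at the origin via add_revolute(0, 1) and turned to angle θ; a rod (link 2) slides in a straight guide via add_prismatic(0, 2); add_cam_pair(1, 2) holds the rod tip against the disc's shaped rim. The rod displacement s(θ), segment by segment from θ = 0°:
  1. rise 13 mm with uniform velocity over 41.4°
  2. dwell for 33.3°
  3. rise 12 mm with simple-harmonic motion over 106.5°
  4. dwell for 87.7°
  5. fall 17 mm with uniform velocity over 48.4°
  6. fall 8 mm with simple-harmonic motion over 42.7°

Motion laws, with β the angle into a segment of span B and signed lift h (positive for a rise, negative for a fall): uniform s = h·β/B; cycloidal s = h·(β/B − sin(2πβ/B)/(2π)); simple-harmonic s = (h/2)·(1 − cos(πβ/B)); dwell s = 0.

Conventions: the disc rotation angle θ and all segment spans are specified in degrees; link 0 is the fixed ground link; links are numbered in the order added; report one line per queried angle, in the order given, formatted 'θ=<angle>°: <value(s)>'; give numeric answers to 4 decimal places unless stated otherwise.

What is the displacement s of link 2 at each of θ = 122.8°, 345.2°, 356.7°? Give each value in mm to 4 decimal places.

segment 1 (0° to 41.4°, uniform, h = 13) is passed completely: s = 0.0000 + (13) = 13.0000
segment 2 (41.4° to 74.7°, dwell): s unchanged at 13.0000
θ = 122.8° falls in segment 3 (74.7° to 181.2°, simple-harmonic, h = 12): β = 122.8 − 74.7 = 48.1°, B = 106.5°; Δs = 12/2·(1 − cos(π·0.4516)) = 5.0920; s = 13.0000 + 5.0920 = 18.0920
segment 3 (74.7° to 181.2°, simple-harmonic, h = 12) is passed completely: s = 13.0000 + (12) = 25.0000
segment 4 (181.2° to 268.9°, dwell): s unchanged at 25.0000
segment 5 (268.9° to 317.3°, uniform, h = -17) is passed completely: s = 25.0000 + (-17) = 8.0000
θ = 345.2° falls in segment 6 (317.3° to 360°, simple-harmonic, h = -8): β = 345.2 − 317.3 = 27.9°, B = 42.7°; Δs = -8/2·(1 − cos(π·0.6534)) = -5.8539; s = 8.0000 − 5.8539 = 2.1461
θ = 356.7° falls in segment 6 (317.3° to 360°, simple-harmonic, h = -8): β = 356.7 − 317.3 = 39.4°, B = 42.7°; Δs = -8/2·(1 − cos(π·0.9227)) = -7.8827; s = 8.0000 − 7.8827 = 0.1173

θ=122.8°: 18.0920
θ=345.2°: 2.1461
θ=356.7°: 0.1173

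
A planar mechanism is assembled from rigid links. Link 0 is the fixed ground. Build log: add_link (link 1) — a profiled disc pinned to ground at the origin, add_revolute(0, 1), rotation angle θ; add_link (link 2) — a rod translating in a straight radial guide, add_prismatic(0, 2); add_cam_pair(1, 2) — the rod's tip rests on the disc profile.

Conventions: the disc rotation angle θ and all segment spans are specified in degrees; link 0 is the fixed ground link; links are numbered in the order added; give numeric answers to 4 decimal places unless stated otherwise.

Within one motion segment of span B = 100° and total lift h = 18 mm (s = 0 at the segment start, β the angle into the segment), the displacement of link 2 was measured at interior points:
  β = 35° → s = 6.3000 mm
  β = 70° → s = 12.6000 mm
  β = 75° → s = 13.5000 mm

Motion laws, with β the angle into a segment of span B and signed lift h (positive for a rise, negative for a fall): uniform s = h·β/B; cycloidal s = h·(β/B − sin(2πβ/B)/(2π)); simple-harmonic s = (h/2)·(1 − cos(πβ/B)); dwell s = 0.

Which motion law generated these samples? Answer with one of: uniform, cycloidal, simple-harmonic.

candidates at β/B = r: uniform s = h·r (linear in β); cycloidal s = h·(r − sin(2πr)/(2π)); simple-harmonic s = (h/2)(1 − cos(πr))
β=35°: printed 6.3000 | uniform 6.3000, cycloidal 3.9823, simple-harmonic 4.9141
β=70°: printed 12.6000 | uniform 12.6000, cycloidal 15.3246, simple-harmonic 14.2901
β=75°: printed 13.5000 | uniform 13.5000, cycloidal 16.3648, simple-harmonic 15.3640
only one law matches every sample → uniform

uniform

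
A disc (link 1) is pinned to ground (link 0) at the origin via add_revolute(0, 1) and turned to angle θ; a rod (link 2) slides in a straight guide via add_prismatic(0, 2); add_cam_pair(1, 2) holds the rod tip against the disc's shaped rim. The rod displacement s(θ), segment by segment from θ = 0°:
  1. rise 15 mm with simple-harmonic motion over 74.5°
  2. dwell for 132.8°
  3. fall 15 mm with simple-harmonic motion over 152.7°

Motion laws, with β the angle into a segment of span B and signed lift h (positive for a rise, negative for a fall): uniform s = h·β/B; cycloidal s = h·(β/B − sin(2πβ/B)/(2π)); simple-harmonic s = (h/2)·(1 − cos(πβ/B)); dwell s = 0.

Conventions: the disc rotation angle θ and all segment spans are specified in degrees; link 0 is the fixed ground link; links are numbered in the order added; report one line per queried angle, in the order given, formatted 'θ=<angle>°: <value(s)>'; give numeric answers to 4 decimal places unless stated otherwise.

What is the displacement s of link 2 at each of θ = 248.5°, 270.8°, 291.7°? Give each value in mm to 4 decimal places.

segment 1 (0° to 74.5°, simple-harmonic, h = 15) is passed completely: s = 0.0000 + (15) = 15.0000
segment 2 (74.5° to 207.3°, dwell): s unchanged at 15.0000
θ = 248.5° falls in segment 3 (207.3° to 360°, simple-harmonic, h = -15): β = 248.5 − 207.3 = 41.2°, B = 152.7°; Δs = -15/2·(1 − cos(π·0.2698)) = -2.5368; s = 15.0000 − 2.5368 = 12.4632
θ = 270.8° falls in segment 3 (207.3° to 360°, simple-harmonic, h = -15): β = 270.8 − 207.3 = 63.5°, B = 152.7°; Δs = -15/2·(1 − cos(π·0.4158)) = -5.5402; s = 15.0000 − 5.5402 = 9.4598
θ = 291.7° falls in segment 3 (207.3° to 360°, simple-harmonic, h = -15): β = 291.7 − 207.3 = 84.4°, B = 152.7°; Δs = -15/2·(1 − cos(π·0.5527)) = -8.7365; s = 15.0000 − 8.7365 = 6.2635

θ=248.5°: 12.4632
θ=270.8°: 9.4598
θ=291.7°: 6.2635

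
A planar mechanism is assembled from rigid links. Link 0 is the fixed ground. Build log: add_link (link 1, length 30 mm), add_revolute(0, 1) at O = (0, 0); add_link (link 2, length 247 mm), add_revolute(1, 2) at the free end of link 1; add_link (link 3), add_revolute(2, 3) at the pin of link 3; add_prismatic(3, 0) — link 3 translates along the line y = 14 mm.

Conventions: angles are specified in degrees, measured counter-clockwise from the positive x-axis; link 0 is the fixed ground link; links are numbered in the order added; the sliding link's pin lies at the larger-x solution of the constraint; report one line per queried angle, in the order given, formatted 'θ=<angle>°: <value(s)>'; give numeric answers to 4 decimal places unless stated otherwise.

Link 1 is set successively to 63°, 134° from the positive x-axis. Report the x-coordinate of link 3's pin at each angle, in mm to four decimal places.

geometry: r = 30 mm, L = 247 mm, e = 14 mm
θ=63°: crank pin P = (r cos θ, r sin θ) = (13.619715, 26.730196)
θ=63°: h = r sin θ − e = 26.730196 − 14 = 12.730196
θ=63°: x = r cos θ + √(L² − h²) = 13.619715 + 246.671729 = 260.291444
θ=134°: crank pin P = (r cos θ, r sin θ) = (-20.839751, 21.580194)
θ=134°: h = r sin θ − e = 21.580194 − 14 = 7.580194
θ=134°: x = r cos θ + √(L² − h²) = -20.839751 + 246.883658 = 226.043907

θ=63°: 260.2914
θ=134°: 226.0439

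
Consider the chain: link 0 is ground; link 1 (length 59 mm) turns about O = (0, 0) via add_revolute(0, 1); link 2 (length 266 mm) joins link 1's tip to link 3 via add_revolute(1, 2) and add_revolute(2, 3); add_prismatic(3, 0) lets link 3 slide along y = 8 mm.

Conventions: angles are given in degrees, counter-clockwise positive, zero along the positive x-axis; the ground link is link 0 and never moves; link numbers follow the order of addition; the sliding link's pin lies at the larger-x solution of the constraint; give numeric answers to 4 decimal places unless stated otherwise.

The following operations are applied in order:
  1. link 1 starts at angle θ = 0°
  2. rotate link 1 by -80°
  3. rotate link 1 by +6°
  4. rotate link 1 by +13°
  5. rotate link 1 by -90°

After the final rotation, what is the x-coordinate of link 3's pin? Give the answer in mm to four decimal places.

geometry: r = 59 mm, L = 266 mm, e = 8 mm; θ starts at 0°
rotate link 1 by -80°: θ ← 0° -80° = -80°
rotate link 1 by +6°: θ ← -80° +6° = -74°
rotate link 1 by +13°: θ ← -74° +13° = -61°
rotate link 1 by -90°: θ ← -61° -90° = -151°
crank pin P = (r cos θ, r sin θ) = (-51.602563, -28.603768)
h = r sin θ − e = -28.603768 − 8 = -36.603768
x = r cos θ + √(L² − h²) = -51.602563 + 263.469475 = 211.866912

211.8669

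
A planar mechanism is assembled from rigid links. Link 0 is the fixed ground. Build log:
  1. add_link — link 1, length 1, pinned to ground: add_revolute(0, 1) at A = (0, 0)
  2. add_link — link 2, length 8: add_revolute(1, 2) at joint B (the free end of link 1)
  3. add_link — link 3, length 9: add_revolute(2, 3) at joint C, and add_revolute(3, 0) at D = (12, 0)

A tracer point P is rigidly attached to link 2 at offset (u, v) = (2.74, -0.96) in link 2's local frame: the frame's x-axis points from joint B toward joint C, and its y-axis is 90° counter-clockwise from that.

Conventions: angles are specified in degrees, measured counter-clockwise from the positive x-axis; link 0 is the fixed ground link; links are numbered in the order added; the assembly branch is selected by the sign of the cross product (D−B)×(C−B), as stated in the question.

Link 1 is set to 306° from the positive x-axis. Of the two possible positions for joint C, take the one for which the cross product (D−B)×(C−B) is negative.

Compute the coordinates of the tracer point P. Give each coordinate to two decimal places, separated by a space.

A=(0,0), D=(12.00,0)
B = A + 1.00·(cos306°, sin306°) = (0.5878, -0.8090)
|BD| = 11.4409
circle(B,8.00) ∩ circle(D,9.00): a=4.9775, h=6.2630
  candidates: C₊=(5.1099,5.7902) cross=71.654; C₋=(5.9957,-6.7043) cross=-71.654
  branch - wants cross < 0 → take C=(5.9957,-6.7043) (cross=-71.654)
ex = (C−B)/|BC| = (0.6760,-0.7369); ey = (0.7369,0.6760)
P = B + 2.74·ex + -0.96·ey = (1.7325,-3.4771)

1.73 -3.48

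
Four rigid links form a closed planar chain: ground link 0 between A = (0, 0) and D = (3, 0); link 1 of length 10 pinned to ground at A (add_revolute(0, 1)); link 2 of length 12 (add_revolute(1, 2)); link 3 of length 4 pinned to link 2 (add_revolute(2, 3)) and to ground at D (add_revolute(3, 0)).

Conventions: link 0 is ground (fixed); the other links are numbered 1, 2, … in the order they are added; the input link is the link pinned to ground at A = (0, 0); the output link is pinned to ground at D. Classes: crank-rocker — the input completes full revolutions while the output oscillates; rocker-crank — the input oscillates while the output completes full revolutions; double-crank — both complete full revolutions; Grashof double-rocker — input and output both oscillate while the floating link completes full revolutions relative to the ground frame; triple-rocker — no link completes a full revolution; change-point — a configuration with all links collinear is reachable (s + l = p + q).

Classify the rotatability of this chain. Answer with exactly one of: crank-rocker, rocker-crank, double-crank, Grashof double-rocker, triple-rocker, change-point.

lengths: ground=3, input=10, coupler=12, output=4
sorted: s=3 (shortest), l=12 (longest), p+q=14
s + l = 15 vs p + q = 14
s + l > p + q → non-Grashof → no link fully rotates → triple-rocker

triple-rocker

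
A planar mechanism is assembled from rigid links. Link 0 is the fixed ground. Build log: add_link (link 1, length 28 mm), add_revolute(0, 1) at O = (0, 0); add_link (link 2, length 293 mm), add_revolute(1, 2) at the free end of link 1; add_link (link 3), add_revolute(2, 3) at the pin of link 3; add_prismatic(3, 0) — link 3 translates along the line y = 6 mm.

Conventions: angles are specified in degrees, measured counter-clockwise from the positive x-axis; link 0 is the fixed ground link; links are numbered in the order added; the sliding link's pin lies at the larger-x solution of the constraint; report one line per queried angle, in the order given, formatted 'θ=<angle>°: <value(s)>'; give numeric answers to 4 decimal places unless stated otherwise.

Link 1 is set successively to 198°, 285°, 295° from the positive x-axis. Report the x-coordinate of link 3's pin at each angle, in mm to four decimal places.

geometry: r = 28 mm, L = 293 mm, e = 6 mm
θ=198°: crank pin P = (r cos θ, r sin θ) = (-26.629582, -8.652476)
θ=198°: h = r sin θ − e = -8.652476 − 6 = -14.652476
θ=198°: x = r cos θ + √(L² − h²) = -26.629582 + 292.633397 = 266.003814
θ=285°: crank pin P = (r cos θ, r sin θ) = (7.246933, -27.045923)
θ=285°: h = r sin θ − e = -27.045923 − 6 = -33.045923
θ=285°: x = r cos θ + √(L² − h²) = 7.246933 + 291.130498 = 298.377431
θ=295°: crank pin P = (r cos θ, r sin θ) = (11.833311, -25.376618)
θ=295°: h = r sin θ − e = -25.376618 − 6 = -31.376618
θ=295°: x = r cos θ + √(L² − h²) = 11.833311 + 291.315135 = 303.148446

θ=198°: 266.0038
θ=285°: 298.3774
θ=295°: 303.1484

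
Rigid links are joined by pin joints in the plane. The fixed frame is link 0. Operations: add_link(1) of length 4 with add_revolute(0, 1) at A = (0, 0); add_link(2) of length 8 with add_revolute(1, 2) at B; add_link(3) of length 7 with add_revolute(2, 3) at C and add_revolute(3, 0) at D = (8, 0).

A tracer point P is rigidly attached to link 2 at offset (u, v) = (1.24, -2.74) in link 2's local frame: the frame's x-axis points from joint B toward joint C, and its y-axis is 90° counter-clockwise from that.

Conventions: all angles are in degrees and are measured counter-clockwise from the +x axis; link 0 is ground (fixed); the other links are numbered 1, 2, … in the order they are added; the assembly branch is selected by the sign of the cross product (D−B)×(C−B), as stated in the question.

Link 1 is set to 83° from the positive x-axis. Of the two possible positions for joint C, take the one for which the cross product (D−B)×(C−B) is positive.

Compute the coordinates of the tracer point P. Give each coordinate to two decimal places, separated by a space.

A=(0,0), D=(8.00,0)
B = A + 4.00·(cos83°, sin83°) = (0.4875, 3.9702)
|BD| = 8.4971
circle(B,8.00) ∩ circle(D,7.00): a=5.1312, h=6.1377
  candidates: C₊=(7.8919,6.9992) cross=52.152; C₋=(2.1564,-3.8538) cross=-52.152
  branch + wants cross > 0 → take C=(7.8919,6.9992) (cross=52.152)
ex = (C−B)/|BC| = (0.9256,0.3786); ey = (-0.3786,0.9256)
P = B + 1.24·ex + -2.74·ey = (2.6726,1.9037)

2.67 1.90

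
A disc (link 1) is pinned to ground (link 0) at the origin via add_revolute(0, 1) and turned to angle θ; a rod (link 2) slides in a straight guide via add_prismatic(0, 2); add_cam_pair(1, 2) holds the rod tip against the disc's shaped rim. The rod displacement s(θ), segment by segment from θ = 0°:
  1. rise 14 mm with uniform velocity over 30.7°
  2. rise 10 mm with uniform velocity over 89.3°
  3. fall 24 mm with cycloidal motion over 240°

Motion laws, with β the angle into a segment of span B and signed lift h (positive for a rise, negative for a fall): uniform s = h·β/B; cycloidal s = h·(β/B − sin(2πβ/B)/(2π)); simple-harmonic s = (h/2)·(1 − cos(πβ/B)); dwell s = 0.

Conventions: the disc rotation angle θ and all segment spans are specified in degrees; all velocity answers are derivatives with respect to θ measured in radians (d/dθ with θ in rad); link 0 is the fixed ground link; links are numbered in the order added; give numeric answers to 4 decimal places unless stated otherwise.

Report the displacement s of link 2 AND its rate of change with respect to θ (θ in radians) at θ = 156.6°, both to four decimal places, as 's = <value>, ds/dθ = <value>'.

segment 1 (0° to 30.7°, uniform, h = 14) is passed completely: s = 0.0000 + (14) = 14.0000
segment 2 (30.7° to 120°, uniform, h = 10) is passed completely: s = 14.0000 + (10) = 24.0000
θ = 156.6° falls in segment 3 (120° to 360°, cycloidal, h = -24): β = 156.6 − 120 = 36.6°, B = 240°; Δs = -24·(0.1525 − sin(2π·0.1525)/(2π)) = -0.5349; s = 24.0000 − 0.5349 = 23.4651
velocity in seg [120°–360°] (cycloidal), θ in radians: β = 36.6° = 0.6388 rad, B = 240° = 4.1888 rad; ds/dθ = (h/B)(1 − cos(2πβ/B)) = ((-24)/4.1888)(1 − cos(2π·0.1525)) = -2.435041 mm/rad

s = 23.4651, ds/dθ = -2.4350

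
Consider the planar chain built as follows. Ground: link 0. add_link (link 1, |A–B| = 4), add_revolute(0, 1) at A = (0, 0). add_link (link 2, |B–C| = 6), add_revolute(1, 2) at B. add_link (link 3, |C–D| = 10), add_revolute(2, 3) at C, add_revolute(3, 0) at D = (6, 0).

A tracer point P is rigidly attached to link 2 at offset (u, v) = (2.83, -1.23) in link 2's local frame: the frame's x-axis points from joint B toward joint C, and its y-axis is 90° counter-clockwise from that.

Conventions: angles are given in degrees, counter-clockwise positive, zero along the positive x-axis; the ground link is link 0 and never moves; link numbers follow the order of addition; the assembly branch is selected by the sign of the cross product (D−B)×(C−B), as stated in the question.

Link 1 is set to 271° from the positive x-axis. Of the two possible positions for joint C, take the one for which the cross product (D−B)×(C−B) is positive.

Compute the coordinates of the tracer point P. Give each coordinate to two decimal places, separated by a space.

A=(0,0), D=(6.00,0)
B = A + 4.00·(cos271°, sin271°) = (0.0698, -3.9994)
|BD| = 7.1528
circle(B,6.00) ∩ circle(D,10.00): a=-0.8974, h=5.9325
  candidates: C₊=(-3.9913,0.4173) cross=42.434; C₋=(2.6429,-9.4197) cross=-42.434
  branch + wants cross > 0 → take C=(-3.9913,0.4173) (cross=42.434)
ex = (C−B)/|BC| = (-0.6768,0.7361); ey = (-0.7361,-0.6768)
P = B + 2.83·ex + -1.23·ey = (-0.9402,-1.0836)

-0.94 -1.08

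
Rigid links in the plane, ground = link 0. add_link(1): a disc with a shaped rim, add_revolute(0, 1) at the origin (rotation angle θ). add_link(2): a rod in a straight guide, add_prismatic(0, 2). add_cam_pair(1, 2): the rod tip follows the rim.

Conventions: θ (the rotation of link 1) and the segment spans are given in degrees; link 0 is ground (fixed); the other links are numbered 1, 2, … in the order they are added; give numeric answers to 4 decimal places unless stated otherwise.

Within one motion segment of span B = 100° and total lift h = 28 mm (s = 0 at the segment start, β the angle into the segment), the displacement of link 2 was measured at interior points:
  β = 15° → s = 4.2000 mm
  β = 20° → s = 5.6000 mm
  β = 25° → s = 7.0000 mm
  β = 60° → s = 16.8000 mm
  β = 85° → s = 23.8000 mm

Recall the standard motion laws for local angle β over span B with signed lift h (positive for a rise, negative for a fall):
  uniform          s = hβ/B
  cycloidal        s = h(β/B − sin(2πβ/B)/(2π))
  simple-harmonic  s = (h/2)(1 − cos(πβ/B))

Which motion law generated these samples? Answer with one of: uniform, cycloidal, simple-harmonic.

candidates at β/B = r: uniform s = h·r (linear in β); cycloidal s = h·(r − sin(2πr)/(2π)); simple-harmonic s = (h/2)(1 − cos(πr))
β=15°: printed 4.2000 | uniform 4.2000, cycloidal 0.5947, simple-harmonic 1.5259
β=20°: printed 5.6000 | uniform 5.6000, cycloidal 1.3618, simple-harmonic 2.6738
β=25°: printed 7.0000 | uniform 7.0000, cycloidal 2.5437, simple-harmonic 4.1005
β=60°: printed 16.8000 | uniform 16.8000, cycloidal 19.4194, simple-harmonic 18.3262
β=85°: printed 23.8000 | uniform 23.8000, cycloidal 27.4053, simple-harmonic 26.4741
only one law matches every sample → uniform

uniform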